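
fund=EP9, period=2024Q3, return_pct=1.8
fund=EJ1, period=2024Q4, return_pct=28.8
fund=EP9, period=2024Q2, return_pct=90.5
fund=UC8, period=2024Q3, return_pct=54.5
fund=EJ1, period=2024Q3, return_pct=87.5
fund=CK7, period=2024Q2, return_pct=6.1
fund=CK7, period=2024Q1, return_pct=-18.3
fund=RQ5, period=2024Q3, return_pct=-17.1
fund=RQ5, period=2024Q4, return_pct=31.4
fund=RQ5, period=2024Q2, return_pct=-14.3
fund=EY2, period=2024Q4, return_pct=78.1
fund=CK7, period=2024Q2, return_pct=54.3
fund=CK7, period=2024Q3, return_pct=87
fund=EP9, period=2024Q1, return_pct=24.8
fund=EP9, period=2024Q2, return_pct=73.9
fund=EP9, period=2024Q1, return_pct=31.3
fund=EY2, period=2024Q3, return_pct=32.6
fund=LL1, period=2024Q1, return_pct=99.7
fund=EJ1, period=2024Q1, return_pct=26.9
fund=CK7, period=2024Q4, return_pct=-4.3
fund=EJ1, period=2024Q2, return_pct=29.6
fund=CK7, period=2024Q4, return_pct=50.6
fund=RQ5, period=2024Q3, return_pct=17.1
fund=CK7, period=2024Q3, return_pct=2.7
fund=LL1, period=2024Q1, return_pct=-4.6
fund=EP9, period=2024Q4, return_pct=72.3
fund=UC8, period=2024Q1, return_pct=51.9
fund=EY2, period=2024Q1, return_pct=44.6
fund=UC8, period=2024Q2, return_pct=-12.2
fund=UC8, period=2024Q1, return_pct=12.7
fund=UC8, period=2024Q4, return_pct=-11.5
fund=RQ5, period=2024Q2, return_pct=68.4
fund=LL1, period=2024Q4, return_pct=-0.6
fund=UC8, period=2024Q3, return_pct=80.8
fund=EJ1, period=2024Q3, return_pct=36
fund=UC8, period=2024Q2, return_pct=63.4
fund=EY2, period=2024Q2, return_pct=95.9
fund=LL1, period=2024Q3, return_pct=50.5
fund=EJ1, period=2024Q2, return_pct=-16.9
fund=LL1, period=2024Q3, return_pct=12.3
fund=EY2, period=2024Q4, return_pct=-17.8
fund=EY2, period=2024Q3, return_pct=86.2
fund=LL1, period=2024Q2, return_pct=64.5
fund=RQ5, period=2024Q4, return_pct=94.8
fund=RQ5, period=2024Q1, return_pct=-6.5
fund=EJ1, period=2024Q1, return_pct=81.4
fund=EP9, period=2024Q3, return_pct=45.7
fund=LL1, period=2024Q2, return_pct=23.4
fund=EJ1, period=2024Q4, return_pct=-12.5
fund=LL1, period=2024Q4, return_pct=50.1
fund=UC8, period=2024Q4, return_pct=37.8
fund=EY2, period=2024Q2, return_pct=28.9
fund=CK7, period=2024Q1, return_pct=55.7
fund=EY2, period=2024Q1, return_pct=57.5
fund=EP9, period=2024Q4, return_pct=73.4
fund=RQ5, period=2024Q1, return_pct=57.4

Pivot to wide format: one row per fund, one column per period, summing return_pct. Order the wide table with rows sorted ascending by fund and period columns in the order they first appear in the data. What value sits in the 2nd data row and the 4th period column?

108.3

With rows sorted ascending by fund, row 2 is fund=EJ1. period columns in first-appearance order: 2024Q3, 2024Q4, 2024Q2, 2024Q1; column 4 is 2024Q1.
Long rows with fund=EJ1, period=2024Q1: 26.9 + 81.4 = 108.3.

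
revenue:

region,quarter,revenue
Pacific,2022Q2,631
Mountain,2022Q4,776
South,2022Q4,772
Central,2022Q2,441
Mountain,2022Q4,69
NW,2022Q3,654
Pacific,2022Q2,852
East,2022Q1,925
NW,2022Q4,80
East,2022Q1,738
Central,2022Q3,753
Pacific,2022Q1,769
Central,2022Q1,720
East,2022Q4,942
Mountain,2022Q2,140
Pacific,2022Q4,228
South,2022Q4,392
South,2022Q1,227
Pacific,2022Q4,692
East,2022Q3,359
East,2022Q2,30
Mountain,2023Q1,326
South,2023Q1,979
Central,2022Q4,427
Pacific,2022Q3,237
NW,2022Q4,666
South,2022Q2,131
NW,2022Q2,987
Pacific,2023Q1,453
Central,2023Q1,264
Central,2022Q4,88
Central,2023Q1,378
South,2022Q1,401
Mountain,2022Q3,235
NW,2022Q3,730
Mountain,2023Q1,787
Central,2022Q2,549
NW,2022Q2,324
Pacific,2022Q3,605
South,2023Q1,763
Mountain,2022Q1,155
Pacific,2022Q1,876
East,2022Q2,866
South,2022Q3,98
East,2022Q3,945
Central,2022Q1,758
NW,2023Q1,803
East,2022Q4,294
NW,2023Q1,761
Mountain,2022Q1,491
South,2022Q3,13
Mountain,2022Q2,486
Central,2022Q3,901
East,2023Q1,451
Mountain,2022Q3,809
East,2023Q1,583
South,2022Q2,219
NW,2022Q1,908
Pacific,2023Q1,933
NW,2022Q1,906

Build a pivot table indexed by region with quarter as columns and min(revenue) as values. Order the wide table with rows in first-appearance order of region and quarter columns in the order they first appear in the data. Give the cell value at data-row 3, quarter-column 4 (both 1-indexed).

With rows in first-appearance order of region, row 3 is region=South. quarter columns in first-appearance order: 2022Q2, 2022Q4, 2022Q3, 2022Q1, 2023Q1; column 4 is 2022Q1.
Long rows with region=South, quarter=2022Q1: min(227, 401) = 227.

227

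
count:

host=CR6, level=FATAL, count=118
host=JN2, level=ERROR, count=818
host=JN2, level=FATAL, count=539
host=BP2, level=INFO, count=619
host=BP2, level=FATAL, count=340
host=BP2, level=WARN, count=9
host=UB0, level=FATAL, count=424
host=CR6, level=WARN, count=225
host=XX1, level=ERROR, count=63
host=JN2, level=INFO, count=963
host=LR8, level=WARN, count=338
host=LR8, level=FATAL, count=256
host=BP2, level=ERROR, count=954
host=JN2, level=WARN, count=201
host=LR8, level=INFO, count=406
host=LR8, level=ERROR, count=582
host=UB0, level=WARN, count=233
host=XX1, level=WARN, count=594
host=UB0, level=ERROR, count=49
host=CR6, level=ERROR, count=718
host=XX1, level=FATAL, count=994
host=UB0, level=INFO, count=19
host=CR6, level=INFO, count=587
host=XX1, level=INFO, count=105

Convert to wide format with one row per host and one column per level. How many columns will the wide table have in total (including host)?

5

1 column for host plus 4 distinct level values → 5 columns.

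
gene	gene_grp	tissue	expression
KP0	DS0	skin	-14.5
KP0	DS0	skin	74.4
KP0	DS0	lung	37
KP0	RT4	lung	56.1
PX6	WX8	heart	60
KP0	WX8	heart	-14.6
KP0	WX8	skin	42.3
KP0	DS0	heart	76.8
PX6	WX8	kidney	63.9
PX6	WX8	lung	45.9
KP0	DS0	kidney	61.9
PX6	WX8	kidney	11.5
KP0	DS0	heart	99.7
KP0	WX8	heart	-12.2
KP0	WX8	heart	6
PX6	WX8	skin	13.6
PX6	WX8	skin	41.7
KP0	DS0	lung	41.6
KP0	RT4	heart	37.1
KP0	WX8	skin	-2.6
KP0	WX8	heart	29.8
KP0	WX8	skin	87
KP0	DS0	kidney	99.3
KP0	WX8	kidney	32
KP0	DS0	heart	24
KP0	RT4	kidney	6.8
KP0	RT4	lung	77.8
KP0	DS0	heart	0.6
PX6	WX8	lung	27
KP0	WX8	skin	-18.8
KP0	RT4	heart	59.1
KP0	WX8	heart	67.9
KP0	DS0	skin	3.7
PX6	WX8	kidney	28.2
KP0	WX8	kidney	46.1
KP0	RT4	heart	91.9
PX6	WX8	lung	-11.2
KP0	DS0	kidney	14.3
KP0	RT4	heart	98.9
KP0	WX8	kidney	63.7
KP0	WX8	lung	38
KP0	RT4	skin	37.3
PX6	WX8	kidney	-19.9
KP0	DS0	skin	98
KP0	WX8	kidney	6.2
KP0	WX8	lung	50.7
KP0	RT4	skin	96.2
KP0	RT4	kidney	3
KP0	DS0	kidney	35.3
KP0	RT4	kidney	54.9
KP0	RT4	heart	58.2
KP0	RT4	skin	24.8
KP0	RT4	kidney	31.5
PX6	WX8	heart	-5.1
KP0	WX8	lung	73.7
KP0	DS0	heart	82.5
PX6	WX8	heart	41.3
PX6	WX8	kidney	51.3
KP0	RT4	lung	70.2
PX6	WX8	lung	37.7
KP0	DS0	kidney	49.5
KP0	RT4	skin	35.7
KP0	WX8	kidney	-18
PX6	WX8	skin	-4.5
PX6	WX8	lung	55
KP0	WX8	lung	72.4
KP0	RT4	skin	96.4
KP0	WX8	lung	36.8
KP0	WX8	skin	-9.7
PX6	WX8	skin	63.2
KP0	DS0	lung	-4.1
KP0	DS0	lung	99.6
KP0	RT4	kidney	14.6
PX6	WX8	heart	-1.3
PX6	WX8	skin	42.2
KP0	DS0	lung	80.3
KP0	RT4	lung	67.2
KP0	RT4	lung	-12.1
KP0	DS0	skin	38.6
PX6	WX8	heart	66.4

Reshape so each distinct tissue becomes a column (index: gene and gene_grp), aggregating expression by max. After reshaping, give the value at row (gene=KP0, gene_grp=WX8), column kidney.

Rows with gene=KP0, gene_grp=WX8 and tissue=kidney: expression values are 32, 46.1, 63.7, 6.2, -18.
max(32, 46.1, 63.7, 6.2, -18) = 63.7.

63.7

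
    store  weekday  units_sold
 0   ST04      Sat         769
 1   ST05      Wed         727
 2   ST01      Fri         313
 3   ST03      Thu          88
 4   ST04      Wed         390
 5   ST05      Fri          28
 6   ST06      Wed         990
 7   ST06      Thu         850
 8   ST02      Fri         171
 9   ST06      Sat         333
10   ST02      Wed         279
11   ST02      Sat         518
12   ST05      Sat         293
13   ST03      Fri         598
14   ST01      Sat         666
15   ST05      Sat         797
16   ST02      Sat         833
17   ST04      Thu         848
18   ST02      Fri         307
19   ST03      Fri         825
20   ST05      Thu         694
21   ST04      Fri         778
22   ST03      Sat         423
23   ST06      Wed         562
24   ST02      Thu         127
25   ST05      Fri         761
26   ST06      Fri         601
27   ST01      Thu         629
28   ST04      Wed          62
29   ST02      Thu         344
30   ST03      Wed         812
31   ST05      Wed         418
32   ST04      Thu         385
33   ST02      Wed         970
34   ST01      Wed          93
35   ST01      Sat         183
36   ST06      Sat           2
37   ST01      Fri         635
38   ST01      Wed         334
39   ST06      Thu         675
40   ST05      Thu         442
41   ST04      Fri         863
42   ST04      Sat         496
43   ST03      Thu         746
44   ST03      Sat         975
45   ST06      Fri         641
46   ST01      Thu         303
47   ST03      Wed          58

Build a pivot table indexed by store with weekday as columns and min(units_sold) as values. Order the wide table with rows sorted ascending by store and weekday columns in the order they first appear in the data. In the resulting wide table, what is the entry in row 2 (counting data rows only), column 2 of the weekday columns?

With rows sorted ascending by store, row 2 is store=ST02. weekday columns in first-appearance order: Sat, Wed, Fri, Thu; column 2 is Wed.
Long rows with store=ST02, weekday=Wed: min(279, 970) = 279.

279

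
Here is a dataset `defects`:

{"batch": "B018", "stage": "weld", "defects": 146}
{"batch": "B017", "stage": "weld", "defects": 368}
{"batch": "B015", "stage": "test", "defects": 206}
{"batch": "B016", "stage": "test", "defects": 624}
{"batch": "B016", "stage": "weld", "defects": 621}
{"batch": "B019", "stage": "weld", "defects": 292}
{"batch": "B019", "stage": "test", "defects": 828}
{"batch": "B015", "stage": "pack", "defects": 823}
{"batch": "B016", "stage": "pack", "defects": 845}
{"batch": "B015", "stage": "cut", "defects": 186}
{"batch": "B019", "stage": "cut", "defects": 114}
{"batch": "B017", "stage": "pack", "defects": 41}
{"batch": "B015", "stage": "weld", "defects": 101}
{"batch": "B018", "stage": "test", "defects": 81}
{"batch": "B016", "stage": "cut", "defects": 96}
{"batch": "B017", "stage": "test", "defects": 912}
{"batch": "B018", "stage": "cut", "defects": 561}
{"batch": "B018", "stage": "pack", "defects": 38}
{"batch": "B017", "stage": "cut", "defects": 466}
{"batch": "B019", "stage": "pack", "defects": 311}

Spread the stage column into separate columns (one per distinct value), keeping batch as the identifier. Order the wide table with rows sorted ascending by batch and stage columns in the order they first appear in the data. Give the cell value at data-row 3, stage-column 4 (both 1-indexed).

466

With rows sorted ascending by batch, row 3 is batch=B017. stage columns in first-appearance order: weld, test, pack, cut; column 4 is cut.
Long rows with batch=B017, stage=cut: defects = 466.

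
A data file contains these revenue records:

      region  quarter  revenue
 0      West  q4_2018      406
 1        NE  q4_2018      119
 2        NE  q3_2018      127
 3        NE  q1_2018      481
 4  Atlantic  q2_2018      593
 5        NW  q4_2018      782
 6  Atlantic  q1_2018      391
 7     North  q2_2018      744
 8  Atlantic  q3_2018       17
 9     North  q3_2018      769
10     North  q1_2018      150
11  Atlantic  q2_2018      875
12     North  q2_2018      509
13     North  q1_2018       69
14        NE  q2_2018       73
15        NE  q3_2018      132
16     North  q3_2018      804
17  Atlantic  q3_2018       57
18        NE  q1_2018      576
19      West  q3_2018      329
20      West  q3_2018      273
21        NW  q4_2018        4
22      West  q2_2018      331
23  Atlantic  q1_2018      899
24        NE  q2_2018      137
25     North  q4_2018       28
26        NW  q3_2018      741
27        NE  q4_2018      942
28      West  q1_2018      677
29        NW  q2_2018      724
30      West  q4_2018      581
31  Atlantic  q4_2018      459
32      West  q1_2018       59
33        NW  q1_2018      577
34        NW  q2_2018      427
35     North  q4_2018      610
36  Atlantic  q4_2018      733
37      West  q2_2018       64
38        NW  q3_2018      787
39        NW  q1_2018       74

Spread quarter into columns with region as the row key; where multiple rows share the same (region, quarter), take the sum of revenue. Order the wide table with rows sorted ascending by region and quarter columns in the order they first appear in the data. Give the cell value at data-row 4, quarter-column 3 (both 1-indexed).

With rows sorted ascending by region, row 4 is region=North. quarter columns in first-appearance order: q4_2018, q3_2018, q1_2018, q2_2018; column 3 is q1_2018.
Long rows with region=North, quarter=q1_2018: 150 + 69 = 219.

219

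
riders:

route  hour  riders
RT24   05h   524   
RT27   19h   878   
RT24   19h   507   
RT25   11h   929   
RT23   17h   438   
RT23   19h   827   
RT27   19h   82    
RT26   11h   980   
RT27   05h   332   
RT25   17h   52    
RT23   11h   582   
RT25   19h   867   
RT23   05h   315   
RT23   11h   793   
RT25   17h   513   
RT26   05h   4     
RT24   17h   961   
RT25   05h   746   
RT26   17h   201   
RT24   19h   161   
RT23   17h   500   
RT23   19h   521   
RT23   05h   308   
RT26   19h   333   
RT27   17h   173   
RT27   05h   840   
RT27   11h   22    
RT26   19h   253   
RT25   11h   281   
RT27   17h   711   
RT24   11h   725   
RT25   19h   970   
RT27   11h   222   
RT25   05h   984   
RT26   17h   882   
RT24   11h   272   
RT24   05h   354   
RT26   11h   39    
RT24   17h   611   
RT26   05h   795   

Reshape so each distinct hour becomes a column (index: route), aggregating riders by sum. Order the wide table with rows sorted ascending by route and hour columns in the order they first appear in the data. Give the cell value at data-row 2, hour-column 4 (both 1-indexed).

1572

With rows sorted ascending by route, row 2 is route=RT24. hour columns in first-appearance order: 05h, 19h, 11h, 17h; column 4 is 17h.
Long rows with route=RT24, hour=17h: 961 + 611 = 1572.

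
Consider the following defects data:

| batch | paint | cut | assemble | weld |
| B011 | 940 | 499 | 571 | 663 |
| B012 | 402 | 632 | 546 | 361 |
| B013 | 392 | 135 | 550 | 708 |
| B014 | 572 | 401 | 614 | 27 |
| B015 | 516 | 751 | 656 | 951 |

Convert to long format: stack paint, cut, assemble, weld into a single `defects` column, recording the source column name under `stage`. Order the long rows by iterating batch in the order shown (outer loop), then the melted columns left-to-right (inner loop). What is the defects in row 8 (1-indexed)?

361

20 rows total (5 × 4). Row 8: index ⌊(8-1)/4⌋ = 1 into batch → B012; (8-1) mod 4 = 3 into the melted columns → weld.
So row 8 is (B012, weld, 361); defects = 361.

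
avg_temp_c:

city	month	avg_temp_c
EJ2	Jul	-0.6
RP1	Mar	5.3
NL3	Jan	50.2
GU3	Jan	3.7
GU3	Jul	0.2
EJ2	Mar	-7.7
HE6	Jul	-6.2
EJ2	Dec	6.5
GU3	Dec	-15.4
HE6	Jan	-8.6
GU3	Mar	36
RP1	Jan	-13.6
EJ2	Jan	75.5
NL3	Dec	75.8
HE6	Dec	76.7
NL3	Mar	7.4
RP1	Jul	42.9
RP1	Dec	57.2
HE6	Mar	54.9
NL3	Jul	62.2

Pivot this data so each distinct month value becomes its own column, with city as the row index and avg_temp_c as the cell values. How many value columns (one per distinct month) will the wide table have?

4 distinct month values: Dec, Jul, Jan, Mar.

4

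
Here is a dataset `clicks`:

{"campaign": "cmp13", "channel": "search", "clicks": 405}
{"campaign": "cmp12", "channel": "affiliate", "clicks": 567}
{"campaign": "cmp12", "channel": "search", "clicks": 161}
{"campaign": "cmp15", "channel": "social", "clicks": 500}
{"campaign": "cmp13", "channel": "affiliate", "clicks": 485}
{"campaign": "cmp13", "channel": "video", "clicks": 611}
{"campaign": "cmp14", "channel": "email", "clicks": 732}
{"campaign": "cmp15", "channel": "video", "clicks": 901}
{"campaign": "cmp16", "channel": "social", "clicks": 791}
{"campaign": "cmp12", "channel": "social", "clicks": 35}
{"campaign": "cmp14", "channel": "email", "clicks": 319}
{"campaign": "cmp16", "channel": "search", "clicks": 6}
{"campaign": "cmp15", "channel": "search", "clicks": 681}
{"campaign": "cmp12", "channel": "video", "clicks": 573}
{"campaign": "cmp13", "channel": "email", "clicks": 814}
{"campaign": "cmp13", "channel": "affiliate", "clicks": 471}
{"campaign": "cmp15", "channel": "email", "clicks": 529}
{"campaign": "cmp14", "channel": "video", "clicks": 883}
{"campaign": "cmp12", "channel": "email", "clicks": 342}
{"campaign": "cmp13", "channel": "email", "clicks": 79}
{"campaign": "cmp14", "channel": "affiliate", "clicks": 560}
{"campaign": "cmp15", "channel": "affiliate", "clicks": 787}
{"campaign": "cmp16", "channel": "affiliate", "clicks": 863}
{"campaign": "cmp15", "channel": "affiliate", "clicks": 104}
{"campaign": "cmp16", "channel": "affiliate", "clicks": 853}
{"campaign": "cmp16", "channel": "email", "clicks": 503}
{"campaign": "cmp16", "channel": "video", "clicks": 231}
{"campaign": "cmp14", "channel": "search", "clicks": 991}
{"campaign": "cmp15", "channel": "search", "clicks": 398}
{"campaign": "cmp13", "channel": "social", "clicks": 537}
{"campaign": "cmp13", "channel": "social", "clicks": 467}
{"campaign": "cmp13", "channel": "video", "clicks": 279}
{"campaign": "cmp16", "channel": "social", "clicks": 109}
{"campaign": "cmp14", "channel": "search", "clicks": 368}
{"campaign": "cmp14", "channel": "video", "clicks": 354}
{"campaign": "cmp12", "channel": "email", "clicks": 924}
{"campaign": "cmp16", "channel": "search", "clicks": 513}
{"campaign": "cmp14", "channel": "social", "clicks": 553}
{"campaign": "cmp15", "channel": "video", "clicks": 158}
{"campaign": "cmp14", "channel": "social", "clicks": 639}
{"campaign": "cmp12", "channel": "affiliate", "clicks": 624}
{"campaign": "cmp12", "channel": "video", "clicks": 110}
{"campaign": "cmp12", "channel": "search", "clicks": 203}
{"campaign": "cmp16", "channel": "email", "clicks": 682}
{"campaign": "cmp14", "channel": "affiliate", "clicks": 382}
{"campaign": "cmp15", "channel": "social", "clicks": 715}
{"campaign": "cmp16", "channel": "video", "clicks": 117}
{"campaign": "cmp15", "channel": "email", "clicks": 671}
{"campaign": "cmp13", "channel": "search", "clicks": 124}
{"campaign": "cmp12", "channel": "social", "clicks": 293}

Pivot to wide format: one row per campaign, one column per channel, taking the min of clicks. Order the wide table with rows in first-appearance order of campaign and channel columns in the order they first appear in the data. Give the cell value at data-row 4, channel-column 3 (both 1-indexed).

553

With rows in first-appearance order of campaign, row 4 is campaign=cmp14. channel columns in first-appearance order: search, affiliate, social, video, email; column 3 is social.
Long rows with campaign=cmp14, channel=social: min(553, 639) = 553.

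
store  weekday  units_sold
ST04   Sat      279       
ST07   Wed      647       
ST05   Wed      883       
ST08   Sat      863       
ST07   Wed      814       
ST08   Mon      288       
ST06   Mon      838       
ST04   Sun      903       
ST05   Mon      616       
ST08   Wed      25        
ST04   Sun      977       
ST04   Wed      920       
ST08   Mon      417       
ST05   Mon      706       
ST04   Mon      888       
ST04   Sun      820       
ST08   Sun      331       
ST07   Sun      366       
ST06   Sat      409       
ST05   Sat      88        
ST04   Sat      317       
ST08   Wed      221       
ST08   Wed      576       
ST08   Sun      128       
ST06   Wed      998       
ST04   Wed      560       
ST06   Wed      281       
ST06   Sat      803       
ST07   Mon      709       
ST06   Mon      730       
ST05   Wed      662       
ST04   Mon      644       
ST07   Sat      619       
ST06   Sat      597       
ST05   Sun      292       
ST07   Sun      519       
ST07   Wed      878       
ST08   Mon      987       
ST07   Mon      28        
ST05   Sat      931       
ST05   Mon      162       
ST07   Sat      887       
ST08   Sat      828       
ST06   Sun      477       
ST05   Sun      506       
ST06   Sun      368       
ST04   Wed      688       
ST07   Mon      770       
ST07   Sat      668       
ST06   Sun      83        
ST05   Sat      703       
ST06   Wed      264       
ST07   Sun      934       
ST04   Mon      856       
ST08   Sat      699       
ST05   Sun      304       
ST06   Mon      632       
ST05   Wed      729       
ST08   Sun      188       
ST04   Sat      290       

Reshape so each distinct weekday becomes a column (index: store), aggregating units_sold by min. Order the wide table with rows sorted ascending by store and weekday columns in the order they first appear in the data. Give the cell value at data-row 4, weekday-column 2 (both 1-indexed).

647

With rows sorted ascending by store, row 4 is store=ST07. weekday columns in first-appearance order: Sat, Wed, Mon, Sun; column 2 is Wed.
Long rows with store=ST07, weekday=Wed: min(647, 814, 878) = 647.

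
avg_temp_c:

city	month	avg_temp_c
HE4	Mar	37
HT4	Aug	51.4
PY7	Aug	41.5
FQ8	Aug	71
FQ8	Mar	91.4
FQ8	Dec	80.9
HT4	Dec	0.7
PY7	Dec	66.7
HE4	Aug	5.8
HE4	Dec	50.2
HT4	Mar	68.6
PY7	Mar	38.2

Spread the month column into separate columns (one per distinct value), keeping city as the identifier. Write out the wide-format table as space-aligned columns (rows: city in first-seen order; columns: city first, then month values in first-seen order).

Columns: city plus the 3 distinct month values (Mar, Aug, Dec).
For example, row HE4 column Mar takes avg_temp_c=37 from the long row (HE4, Mar).

city  Mar   Aug   Dec 
HE4   37    5.8   50.2
HT4   68.6  51.4  0.7 
PY7   38.2  41.5  66.7
FQ8   91.4  71    80.9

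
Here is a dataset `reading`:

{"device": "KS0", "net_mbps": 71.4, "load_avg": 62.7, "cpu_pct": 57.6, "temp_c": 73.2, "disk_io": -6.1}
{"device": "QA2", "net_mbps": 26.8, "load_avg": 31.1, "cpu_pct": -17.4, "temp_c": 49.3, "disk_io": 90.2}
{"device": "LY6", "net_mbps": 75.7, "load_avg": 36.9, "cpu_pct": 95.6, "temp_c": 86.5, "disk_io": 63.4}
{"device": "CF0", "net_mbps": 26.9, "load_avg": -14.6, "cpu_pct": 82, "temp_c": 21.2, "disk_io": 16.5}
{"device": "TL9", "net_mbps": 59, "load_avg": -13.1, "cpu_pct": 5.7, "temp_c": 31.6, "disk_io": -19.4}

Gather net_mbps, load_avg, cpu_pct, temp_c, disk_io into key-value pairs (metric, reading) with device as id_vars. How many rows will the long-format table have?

25

5 device values × 5 melted columns = 25 rows.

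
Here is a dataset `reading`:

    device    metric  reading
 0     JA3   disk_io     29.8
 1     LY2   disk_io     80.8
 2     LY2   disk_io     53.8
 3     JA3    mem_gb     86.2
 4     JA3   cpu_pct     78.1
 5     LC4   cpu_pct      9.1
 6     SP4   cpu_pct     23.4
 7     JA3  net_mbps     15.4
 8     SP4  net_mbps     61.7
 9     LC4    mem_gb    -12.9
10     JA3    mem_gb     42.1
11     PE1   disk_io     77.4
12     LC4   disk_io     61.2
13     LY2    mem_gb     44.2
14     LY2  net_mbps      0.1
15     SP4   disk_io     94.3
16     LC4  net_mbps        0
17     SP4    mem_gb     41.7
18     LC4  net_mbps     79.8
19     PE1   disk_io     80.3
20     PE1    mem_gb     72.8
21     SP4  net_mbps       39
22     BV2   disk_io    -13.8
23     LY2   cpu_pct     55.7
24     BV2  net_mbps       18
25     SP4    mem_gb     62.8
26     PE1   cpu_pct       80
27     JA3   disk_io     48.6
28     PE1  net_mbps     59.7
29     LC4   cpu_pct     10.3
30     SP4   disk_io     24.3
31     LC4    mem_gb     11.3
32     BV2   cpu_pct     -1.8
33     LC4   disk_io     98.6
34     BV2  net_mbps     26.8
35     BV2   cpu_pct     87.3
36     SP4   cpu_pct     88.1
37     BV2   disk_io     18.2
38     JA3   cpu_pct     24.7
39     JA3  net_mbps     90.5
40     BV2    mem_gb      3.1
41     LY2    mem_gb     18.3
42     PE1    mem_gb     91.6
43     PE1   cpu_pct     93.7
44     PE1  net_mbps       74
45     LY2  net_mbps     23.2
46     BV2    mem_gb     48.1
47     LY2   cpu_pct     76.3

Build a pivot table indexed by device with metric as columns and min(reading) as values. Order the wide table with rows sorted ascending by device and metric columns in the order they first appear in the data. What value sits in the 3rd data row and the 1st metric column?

61.2

With rows sorted ascending by device, row 3 is device=LC4. metric columns in first-appearance order: disk_io, mem_gb, cpu_pct, net_mbps; column 1 is disk_io.
Long rows with device=LC4, metric=disk_io: min(61.2, 98.6) = 61.2.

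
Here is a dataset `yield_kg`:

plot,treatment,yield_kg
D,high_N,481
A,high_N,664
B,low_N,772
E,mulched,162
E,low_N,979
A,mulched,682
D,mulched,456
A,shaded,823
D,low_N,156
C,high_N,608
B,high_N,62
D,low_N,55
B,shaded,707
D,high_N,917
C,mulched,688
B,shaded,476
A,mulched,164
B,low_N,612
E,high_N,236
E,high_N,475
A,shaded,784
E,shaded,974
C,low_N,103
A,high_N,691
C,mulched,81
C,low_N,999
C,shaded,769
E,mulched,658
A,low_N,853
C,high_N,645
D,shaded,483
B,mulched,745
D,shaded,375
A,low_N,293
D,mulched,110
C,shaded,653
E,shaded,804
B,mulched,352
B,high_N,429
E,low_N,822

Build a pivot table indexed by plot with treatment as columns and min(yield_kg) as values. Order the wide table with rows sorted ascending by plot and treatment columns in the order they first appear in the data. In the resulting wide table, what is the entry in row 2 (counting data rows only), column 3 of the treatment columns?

With rows sorted ascending by plot, row 2 is plot=B. treatment columns in first-appearance order: high_N, low_N, mulched, shaded; column 3 is mulched.
Long rows with plot=B, treatment=mulched: min(745, 352) = 352.

352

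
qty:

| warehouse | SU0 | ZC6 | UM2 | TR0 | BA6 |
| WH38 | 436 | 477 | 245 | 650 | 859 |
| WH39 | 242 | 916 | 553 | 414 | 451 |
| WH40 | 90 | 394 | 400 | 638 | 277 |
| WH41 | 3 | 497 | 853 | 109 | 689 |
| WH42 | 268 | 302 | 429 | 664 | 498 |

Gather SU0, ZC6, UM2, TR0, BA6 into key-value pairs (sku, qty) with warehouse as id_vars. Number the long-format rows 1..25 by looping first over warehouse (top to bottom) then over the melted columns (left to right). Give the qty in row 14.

25 rows total (5 × 5). Row 14: index ⌊(14-1)/5⌋ = 2 into warehouse → WH40; (14-1) mod 5 = 3 into the melted columns → TR0.
So row 14 is (WH40, TR0, 638); qty = 638.

638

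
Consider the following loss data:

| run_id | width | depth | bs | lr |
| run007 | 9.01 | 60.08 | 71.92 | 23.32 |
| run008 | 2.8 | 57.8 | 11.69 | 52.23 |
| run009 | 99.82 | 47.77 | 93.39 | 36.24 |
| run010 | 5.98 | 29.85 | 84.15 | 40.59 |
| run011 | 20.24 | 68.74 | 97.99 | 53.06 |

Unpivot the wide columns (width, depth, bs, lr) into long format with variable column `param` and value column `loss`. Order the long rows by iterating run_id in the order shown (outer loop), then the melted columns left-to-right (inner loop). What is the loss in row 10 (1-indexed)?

47.77

20 rows total (5 × 4). Row 10: index ⌊(10-1)/4⌋ = 2 into run_id → run009; (10-1) mod 4 = 1 into the melted columns → depth.
So row 10 is (run009, depth, 47.77); loss = 47.77.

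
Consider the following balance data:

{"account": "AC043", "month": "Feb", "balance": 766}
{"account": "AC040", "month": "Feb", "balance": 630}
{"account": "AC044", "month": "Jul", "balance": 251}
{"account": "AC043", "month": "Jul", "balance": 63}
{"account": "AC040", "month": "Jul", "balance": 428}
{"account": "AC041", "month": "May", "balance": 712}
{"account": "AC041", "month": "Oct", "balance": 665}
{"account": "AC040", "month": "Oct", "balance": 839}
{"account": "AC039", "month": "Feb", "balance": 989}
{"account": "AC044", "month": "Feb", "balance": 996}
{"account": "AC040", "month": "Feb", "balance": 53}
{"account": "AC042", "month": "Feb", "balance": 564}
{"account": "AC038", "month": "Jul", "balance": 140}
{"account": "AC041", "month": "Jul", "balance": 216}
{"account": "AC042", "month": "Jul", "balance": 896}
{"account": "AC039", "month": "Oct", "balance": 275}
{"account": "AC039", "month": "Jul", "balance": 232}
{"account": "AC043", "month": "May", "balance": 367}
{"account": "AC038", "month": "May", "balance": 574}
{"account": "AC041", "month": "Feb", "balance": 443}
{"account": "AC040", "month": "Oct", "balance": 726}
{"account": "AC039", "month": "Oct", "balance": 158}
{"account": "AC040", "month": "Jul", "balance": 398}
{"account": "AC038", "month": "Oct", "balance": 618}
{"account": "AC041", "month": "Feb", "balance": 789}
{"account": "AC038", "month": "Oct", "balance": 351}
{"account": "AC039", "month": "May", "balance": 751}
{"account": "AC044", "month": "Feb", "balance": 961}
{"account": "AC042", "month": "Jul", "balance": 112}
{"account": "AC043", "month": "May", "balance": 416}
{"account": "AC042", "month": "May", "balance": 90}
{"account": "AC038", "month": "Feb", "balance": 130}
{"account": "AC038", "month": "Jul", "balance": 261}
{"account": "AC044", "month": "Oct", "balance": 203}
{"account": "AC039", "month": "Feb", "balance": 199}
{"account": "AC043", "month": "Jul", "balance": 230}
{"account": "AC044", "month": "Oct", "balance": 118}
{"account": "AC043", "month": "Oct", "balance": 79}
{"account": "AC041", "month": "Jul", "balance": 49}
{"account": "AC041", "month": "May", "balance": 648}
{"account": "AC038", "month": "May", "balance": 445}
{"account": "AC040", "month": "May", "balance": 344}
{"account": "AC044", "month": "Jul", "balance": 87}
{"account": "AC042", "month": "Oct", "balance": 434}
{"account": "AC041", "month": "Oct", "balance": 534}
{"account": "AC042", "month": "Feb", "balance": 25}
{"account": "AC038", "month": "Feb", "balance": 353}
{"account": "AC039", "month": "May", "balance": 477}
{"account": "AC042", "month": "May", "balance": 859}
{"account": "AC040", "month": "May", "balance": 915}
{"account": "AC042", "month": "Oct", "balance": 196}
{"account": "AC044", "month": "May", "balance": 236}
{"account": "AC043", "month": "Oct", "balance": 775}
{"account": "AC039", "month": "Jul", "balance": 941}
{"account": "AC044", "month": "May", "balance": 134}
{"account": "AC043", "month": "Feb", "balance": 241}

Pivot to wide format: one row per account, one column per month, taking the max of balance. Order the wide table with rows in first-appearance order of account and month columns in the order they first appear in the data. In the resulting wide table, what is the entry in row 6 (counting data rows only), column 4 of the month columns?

With rows in first-appearance order of account, row 6 is account=AC042. month columns in first-appearance order: Feb, Jul, May, Oct; column 4 is Oct.
Long rows with account=AC042, month=Oct: max(434, 196) = 434.

434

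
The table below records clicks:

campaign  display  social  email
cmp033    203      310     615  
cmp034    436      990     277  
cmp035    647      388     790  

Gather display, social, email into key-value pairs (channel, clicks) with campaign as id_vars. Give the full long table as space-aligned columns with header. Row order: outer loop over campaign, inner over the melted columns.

campaign  channel  clicks
cmp033    display  203   
cmp033    social   310   
cmp033    email    615   
cmp034    display  436   
cmp034    social   990   
cmp034    email    277   
cmp035    display  647   
cmp035    social   388   
cmp035    email    790   

Each (campaign, column) pair becomes one row: 3 × 3 = 9 rows.
For example, (cmp033, display) → clicks=203.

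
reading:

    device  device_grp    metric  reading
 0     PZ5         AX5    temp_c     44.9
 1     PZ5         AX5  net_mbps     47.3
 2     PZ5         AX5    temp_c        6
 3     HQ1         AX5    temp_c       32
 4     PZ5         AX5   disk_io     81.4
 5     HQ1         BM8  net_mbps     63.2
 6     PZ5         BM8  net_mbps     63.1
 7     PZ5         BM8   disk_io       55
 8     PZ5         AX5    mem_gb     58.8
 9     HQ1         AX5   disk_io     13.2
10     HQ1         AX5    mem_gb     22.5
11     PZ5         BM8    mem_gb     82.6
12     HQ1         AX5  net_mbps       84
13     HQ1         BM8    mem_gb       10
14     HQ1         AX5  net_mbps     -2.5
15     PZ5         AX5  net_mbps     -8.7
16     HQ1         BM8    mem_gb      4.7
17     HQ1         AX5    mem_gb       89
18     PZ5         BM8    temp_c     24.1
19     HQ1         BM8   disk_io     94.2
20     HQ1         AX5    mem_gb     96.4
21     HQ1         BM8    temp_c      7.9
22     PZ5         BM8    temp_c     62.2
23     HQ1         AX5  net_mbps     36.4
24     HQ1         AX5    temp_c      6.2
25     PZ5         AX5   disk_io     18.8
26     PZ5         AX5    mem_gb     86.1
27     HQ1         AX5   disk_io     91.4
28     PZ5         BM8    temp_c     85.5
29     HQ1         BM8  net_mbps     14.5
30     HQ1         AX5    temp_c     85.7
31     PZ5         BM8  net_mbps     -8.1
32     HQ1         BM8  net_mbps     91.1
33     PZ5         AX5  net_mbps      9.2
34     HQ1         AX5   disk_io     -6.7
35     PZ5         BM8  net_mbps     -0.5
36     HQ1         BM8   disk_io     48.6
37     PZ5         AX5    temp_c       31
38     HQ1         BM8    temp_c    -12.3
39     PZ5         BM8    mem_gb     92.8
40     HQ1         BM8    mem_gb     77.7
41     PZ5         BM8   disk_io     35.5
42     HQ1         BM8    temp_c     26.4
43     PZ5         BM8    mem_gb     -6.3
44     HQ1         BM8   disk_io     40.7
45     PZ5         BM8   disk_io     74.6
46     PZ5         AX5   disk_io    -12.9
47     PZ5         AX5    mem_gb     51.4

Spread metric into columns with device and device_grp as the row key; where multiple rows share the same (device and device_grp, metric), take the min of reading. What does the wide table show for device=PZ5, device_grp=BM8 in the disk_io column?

35.5

Rows with device=PZ5, device_grp=BM8 and metric=disk_io: reading values are 55, 35.5, 74.6.
min(55, 35.5, 74.6) = 35.5.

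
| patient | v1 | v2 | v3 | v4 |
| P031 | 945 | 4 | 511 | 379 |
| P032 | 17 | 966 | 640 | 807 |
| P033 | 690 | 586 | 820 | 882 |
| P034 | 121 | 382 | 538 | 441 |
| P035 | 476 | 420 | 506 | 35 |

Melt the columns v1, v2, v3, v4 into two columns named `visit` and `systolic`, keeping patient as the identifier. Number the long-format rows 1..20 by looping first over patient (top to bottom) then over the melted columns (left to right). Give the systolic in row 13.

121

20 rows total (5 × 4). Row 13: index ⌊(13-1)/4⌋ = 3 into patient → P034; (13-1) mod 4 = 0 into the melted columns → v1.
So row 13 is (P034, v1, 121); systolic = 121.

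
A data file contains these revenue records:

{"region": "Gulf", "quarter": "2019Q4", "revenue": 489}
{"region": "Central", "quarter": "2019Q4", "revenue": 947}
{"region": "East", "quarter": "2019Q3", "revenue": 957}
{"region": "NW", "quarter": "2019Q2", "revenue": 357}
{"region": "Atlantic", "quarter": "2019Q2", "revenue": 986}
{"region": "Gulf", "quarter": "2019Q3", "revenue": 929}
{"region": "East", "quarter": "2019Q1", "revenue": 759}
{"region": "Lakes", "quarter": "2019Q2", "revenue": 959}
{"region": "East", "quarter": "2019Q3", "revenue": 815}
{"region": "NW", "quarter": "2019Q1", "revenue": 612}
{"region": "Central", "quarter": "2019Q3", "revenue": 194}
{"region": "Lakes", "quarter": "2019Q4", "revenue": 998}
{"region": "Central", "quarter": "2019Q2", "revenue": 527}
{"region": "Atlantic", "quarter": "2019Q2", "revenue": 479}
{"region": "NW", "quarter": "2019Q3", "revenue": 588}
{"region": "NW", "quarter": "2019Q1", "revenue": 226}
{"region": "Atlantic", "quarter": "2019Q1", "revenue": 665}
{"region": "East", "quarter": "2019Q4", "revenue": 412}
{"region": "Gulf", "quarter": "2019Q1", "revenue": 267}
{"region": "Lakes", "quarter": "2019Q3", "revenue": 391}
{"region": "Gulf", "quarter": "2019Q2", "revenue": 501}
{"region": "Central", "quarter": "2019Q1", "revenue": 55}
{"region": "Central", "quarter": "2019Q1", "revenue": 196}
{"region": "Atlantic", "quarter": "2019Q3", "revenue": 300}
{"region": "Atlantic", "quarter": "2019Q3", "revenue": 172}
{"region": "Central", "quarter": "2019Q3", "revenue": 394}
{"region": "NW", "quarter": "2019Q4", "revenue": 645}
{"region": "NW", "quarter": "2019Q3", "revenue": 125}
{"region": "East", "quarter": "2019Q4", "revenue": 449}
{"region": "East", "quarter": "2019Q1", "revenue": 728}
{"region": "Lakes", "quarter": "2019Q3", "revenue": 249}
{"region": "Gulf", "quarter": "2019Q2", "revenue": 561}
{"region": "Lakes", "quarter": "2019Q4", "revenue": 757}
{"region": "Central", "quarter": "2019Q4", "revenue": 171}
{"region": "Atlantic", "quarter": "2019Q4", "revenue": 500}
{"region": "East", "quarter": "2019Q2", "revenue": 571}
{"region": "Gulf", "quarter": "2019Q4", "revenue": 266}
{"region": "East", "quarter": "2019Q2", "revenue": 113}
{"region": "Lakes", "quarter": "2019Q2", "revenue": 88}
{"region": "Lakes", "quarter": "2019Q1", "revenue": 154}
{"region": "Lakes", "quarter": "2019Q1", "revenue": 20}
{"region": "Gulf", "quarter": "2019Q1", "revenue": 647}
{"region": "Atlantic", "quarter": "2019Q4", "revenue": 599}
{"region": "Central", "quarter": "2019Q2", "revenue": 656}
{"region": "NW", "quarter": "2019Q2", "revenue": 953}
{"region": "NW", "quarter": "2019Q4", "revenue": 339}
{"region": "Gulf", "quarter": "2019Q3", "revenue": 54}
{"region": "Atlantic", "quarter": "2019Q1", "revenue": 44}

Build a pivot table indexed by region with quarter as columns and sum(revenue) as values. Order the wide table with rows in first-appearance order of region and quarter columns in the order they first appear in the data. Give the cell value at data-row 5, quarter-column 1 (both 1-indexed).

With rows in first-appearance order of region, row 5 is region=Atlantic. quarter columns in first-appearance order: 2019Q4, 2019Q3, 2019Q2, 2019Q1; column 1 is 2019Q4.
Long rows with region=Atlantic, quarter=2019Q4: 500 + 599 = 1099.

1099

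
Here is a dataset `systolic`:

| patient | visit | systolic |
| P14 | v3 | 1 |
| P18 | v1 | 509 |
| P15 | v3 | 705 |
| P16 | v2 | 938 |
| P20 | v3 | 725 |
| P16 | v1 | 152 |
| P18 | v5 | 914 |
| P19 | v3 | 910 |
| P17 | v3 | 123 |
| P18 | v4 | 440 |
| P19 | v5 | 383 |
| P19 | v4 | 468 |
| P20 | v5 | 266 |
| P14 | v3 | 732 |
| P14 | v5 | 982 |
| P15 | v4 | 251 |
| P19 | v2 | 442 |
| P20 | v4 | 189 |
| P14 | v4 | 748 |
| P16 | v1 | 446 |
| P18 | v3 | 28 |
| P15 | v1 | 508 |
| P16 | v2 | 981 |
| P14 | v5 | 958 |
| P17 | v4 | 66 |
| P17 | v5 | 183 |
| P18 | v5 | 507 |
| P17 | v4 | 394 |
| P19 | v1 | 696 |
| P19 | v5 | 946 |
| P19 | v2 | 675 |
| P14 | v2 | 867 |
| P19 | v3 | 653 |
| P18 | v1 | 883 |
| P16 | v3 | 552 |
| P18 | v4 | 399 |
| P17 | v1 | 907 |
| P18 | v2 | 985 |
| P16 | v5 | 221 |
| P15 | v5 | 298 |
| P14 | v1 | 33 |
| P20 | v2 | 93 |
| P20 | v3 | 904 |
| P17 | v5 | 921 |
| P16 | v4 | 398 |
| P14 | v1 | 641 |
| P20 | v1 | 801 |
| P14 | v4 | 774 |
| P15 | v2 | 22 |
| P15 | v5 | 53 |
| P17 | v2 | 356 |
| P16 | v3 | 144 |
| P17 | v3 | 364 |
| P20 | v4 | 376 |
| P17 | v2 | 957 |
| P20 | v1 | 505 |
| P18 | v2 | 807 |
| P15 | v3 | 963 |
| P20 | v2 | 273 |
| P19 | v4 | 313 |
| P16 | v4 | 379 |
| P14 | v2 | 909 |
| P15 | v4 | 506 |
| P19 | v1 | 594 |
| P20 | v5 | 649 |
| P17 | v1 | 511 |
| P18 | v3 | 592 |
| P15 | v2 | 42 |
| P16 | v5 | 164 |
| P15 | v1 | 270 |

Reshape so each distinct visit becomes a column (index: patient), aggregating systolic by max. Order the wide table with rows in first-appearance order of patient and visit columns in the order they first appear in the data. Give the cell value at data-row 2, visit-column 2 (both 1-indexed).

883

With rows in first-appearance order of patient, row 2 is patient=P18. visit columns in first-appearance order: v3, v1, v2, v5, v4; column 2 is v1.
Long rows with patient=P18, visit=v1: max(509, 883) = 883.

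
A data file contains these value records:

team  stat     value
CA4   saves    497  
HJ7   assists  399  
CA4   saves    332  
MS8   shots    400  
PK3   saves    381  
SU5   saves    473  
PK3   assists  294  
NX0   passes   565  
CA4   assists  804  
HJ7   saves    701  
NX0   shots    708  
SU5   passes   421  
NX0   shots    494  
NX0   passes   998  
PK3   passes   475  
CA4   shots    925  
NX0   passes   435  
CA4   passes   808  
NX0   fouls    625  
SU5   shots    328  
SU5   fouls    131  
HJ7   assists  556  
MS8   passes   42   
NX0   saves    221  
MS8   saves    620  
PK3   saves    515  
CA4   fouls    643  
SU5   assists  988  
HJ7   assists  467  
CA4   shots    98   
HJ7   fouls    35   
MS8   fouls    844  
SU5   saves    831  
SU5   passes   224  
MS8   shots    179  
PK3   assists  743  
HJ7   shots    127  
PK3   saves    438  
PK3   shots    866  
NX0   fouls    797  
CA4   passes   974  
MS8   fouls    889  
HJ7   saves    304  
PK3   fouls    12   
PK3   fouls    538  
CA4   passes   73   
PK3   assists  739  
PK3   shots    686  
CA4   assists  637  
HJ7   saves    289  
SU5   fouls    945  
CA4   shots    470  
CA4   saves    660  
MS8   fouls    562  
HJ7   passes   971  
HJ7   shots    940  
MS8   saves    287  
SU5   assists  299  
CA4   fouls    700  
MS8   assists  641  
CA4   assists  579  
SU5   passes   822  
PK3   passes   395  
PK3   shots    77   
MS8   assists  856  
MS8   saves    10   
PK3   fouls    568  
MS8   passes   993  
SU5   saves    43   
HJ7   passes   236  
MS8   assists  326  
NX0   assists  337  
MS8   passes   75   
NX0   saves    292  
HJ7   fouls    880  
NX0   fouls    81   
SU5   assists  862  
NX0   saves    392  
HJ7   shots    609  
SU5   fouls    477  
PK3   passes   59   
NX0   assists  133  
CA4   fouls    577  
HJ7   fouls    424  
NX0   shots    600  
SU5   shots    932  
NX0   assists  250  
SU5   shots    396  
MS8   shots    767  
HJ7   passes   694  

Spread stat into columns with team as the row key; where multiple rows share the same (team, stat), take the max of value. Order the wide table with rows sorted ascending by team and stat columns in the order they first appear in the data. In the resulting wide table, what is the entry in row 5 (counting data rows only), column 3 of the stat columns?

With rows sorted ascending by team, row 5 is team=PK3. stat columns in first-appearance order: saves, assists, shots, passes, fouls; column 3 is shots.
Long rows with team=PK3, stat=shots: max(866, 686, 77) = 866.

866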